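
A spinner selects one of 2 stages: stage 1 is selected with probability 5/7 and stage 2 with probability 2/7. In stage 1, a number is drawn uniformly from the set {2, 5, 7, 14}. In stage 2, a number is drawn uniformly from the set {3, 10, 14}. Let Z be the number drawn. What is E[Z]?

E[Z | stage 1] = (2+5+7+14)/4 = 7.
E[Z | stage 2] = (3+10+14)/3 = 9.
By the law of total expectation,
E[Z] = (5/7)·(7) + (2/7)·(9) = 53/7.

53/7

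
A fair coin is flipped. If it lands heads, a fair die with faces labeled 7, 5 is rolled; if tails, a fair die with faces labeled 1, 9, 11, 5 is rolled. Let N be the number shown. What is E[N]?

E[N | heads] = (7+5)/2 = 6.
E[N | tails] = (1+9+11+5)/4 = 13/2.
By the law of total expectation,
E[N] = (1/2)·(6) + (1/2)·(13/2) = 25/4.

25/4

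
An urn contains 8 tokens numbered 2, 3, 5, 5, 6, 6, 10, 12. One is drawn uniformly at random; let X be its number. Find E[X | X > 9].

P(X > 9) = 1/4.
Σ over the event: 10·1/8 + 12·1/8 = 11/4.
E[X | X > 9] = (11/4) / (1/4) = 11.

11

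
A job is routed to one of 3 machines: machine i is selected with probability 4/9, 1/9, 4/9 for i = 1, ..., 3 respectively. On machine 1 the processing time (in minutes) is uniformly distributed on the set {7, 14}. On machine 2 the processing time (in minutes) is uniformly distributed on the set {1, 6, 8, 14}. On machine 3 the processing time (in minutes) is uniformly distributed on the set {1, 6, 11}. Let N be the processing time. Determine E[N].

E[N | machine 1] = (7+14)/2 = 21/2.
E[N | machine 2] = (1+6+8+14)/4 = 29/4.
E[N | machine 3] = (1+6+11)/3 = 6.
By the law of total expectation,
E[N] = (4/9)·(21/2) + (1/9)·(29/4) + (4/9)·(6) = 293/36.

293/36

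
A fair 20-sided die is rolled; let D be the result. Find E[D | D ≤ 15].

8

P(D ≤ 15) = 3/4.
E[D | D ≤ 15] = (6) / (3/4) = 8.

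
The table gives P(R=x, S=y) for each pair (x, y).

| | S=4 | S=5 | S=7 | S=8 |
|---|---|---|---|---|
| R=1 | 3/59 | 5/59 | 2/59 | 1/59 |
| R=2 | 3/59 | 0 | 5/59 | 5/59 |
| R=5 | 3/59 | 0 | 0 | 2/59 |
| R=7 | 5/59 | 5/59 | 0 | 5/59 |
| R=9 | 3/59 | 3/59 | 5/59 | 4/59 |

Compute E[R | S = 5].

67/13

P(S = 5) = 13/59.
Σ R·P over the event = 1·(5/59) + 7·(5/59) + 9·(3/59) = 67/59.
E[R | S = 5] = (67/59) / (13/59) = 67/13.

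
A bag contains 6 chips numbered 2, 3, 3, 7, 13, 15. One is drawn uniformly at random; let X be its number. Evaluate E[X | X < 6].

8/3

P(X < 6) = 1/2.
Σ over the event: 2·1/6 + 3·1/3 = 4/3.
E[X | X < 6] = (4/3) / (1/2) = 8/3.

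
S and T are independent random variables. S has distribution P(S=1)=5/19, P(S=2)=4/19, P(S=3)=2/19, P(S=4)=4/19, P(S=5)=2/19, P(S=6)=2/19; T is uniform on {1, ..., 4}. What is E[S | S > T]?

P(S > T) = 9/19.
Summing S·P(x,y) over outcomes with S > T gives 39/19.
E[S | S > T] = (39/19) / (9/19) = 13/3.

13/3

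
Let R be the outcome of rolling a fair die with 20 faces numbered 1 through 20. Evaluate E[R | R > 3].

12

P(R > 3) = 17/20.
E[R | R > 3] = (51/5) / (17/20) = 12.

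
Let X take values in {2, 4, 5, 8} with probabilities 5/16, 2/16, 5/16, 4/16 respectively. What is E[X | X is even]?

50/11

P(X is even) = 11/16.
Σ over the event: 2·5/16 + 4·1/8 + 8·1/4 = 25/8.
E[X | X is even] = (25/8) / (11/16) = 50/11.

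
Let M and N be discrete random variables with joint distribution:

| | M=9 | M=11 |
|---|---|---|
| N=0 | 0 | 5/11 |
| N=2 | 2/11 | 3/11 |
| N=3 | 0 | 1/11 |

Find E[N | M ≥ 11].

P(M ≥ 11) = 9/11.
Summing N·P(M=x,N=y) over the conditioning event gives 9/11.
E[N | M ≥ 11] = (9/11) / (9/11) = 1.

1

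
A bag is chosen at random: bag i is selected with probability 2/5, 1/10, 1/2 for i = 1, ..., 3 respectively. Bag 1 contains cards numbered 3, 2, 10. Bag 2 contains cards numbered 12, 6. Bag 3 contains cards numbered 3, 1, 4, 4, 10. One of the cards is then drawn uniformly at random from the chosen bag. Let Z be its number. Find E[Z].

E[Z | bag 1] = (3+2+10)/3 = 5.
E[Z | bag 2] = (12+6)/2 = 9.
E[Z | bag 3] = (3+1+4+4+10)/5 = 22/5.
E[Z] = (2/5)·(5) + (1/10)·(9) + (1/2)·(22/5) = 51/10.

51/10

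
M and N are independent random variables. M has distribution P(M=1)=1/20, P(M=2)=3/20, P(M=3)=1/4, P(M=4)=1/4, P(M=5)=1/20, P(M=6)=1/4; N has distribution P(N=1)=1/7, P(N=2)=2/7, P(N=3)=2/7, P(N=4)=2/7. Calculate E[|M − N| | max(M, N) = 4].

P(max(M, N) = 4) = 53/140.
Summing |M−N|·P(x,y) over outcomes with max(M, N) = 4 gives 73/140.
E[|M − N| | max(M, N) = 4] = (73/140) / (53/140) = 73/53.

73/53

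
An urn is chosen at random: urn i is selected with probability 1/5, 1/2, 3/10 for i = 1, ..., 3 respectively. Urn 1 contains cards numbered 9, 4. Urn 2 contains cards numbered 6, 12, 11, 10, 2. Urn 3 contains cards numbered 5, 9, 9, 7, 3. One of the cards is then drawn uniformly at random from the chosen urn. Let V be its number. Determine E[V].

369/50

E[V | urn 1] = (9+4)/2 = 13/2.
E[V | urn 2] = (6+12+11+10+2)/5 = 41/5.
E[V | urn 3] = (5+9+9+7+3)/5 = 33/5.
E[V] = (1/5)·(13/2) + (1/2)·(41/5) + (3/10)·(33/5) = 369/50.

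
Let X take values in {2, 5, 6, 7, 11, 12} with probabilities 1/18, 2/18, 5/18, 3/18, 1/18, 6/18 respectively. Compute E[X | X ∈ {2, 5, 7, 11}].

44/7

P(X ∈ {2, 5, 7, 11}) = 7/18.
Σ over the event: 2·1/18 + 5·1/9 + 7·1/6 + 11·1/18 = 22/9.
E[X | X ∈ {2, 5, 7, 11}] = (22/9) / (7/18) = 44/7.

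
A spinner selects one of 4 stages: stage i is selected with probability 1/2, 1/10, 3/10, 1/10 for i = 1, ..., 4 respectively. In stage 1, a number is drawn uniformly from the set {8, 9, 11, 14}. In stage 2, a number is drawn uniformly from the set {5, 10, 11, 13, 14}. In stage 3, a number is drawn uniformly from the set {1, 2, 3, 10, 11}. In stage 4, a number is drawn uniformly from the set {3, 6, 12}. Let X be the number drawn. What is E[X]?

E[X | stage 1] = (8+9+11+14)/4 = 21/2.
E[X | stage 2] = (5+10+11+13+14)/5 = 53/5.
E[X | stage 3] = (1+2+3+10+11)/5 = 27/5.
E[X | stage 4] = (3+6+12)/3 = 7.
By the law of total expectation,
E[X] = (1/2)·(21/2) + (1/10)·(53/5) + (3/10)·(27/5) + (1/10)·(7) = 863/100.

863/100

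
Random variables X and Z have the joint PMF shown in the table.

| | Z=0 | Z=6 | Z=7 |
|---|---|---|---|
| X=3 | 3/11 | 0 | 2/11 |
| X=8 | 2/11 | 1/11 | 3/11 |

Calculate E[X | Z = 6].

8

P(Z = 6) = 1/11.
Σ X·P over the event = 8·(1/11) = 8/11.
E[X | Z = 6] = (8/11) / (1/11) = 8.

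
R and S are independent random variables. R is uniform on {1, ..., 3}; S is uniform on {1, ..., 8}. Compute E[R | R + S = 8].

2

Outcomes with R + S = 8: (1,7), (2,6), (3,5), each with probability 1/24.
E[R | R + S = 8] = (1 + 2 + 3) / 3 = 2.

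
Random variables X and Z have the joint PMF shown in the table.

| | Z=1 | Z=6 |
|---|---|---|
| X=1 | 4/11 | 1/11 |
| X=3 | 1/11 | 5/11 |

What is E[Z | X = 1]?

2

P(X = 1) = 5/11.
Σ Z·P over the event = 1·(4/11) + 6·(1/11) = 10/11.
E[Z | X = 1] = (10/11) / (5/11) = 2.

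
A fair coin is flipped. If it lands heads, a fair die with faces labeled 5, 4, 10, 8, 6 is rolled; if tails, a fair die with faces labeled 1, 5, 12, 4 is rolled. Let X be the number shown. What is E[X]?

121/20

E[X | heads] = (5+4+10+8+6)/5 = 33/5.
E[X | tails] = (1+5+12+4)/4 = 11/2.
By the law of total expectation,
E[X] = (1/2)·(33/5) + (1/2)·(11/2) = 121/20.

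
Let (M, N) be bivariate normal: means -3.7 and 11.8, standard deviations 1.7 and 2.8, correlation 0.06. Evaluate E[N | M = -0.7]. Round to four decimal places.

12.0965

For a bivariate normal, E[N | M=x] = μ_N + ρ·(σ_N/σ_M)·(x − μ_M).
E[N | M=-0.7] = 11.8 + (0.06)·(2.8/1.7)·(-0.7 − (-3.7)) = 11.8 + (0.098824)·(3) = 12.0965.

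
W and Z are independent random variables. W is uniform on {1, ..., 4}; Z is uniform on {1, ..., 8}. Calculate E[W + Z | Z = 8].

Outcomes with Z = 8: (1,8), (2,8), (3,8), (4,8), each with probability 1/32.
E[W + Z | Z = 8] = (9 + 10 + 11 + 12) / 4 = 21/2.

21/2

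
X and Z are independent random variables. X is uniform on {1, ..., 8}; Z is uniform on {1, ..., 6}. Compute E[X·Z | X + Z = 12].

103/3

P(X + Z = 12) = 1/16.
Summing XZ·P(x,y) over outcomes with X + Z = 12 gives 103/48.
E[X·Z | X + Z = 12] = (103/48) / (1/16) = 103/3.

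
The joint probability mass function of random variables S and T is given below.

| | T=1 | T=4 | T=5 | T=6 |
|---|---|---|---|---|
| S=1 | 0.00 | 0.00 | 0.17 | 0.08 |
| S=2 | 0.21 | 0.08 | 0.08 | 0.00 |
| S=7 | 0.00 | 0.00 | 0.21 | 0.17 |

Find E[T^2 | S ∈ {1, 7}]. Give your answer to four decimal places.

P(S ∈ {1, 7}) = 0.63.
Σ T^2·P over the event = 25·(0.17) + 36·(0.08) + 25·(0.21) + 36·(0.17) = 18.50.
E[T^2 | S ∈ {1, 7}] = (18.50) / (0.63) = 29.3651.

29.3651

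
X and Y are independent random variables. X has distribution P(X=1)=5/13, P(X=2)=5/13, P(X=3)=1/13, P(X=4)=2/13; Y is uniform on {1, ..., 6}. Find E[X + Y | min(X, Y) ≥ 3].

49/6

P(min(X, Y) ≥ 3) = 2/13.
Summing (X+Y)·P(x,y) over outcomes with min(X, Y) ≥ 3 gives 49/39.
E[X + Y | min(X, Y) ≥ 3] = (49/39) / (2/13) = 49/6.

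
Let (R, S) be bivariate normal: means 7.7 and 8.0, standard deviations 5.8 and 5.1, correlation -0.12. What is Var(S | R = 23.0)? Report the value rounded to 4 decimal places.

25.6355

For a bivariate normal, Var(S | R=x) = σ_S²(1 − ρ²).
Var(S | R=23.0) = (5.1)²·(1 − (-0.12)²) = 26.01·0.9856 = 25.6355.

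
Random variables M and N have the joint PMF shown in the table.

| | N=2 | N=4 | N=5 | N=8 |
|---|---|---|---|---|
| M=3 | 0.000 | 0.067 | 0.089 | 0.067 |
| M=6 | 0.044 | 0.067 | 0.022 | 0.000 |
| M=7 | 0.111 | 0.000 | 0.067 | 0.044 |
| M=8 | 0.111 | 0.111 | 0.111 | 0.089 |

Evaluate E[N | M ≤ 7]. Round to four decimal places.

P(M ≤ 7) = 0.578.
Summing N·P(M=x,N=y) over the conditioning event gives 2.624.
E[N | M ≤ 7] = (2.624) / (0.578) = 4.5398.

4.5398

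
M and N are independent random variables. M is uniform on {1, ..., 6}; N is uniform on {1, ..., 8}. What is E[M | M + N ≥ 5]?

P(M + N ≥ 5) = 7/8.
Summing M·P(x,y) over outcomes with M + N ≥ 5 gives 79/24.
E[M | M + N ≥ 5] = (79/24) / (7/8) = 79/21.

79/21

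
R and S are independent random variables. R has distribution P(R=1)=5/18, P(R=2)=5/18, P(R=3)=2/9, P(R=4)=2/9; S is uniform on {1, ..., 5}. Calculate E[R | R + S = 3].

3/2

P(R + S = 3) = 1/9.
Summing R·P(x,y) over outcomes with R + S = 3 gives 1/6.
E[R | R + S = 3] = (1/6) / (1/9) = 3/2.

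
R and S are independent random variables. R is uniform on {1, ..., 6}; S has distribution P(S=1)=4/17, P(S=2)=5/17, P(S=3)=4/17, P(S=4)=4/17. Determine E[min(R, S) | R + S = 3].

1

P(R + S = 3) = 3/34.
Summing min(R,S)·P(x,y) over outcomes with R + S = 3 gives 3/34.
E[min(R, S) | R + S = 3] = (3/34) / (3/34) = 1.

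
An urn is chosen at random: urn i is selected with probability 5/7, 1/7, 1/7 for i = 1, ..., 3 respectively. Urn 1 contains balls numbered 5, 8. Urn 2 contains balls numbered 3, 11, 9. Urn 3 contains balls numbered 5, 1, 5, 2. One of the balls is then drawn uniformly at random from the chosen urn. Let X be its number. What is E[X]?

E[X | urn 1] = (5+8)/2 = 13/2.
E[X | urn 2] = (3+11+9)/3 = 23/3.
E[X | urn 3] = (5+1+5+2)/4 = 13/4.
E[X] = (5/7)·(13/2) + (1/7)·(23/3) + (1/7)·(13/4) = 521/84.

521/84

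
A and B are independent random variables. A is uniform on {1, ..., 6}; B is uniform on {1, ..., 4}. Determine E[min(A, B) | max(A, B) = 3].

Outcomes with max(A, B) = 3: (1,3), (2,3), (3,1), (3,2), (3,3), each with probability 1/24.
E[min(A, B) | max(A, B) = 3] = (1 + 2 + 1 + 2 + 3) / 5 = 9/5.

9/5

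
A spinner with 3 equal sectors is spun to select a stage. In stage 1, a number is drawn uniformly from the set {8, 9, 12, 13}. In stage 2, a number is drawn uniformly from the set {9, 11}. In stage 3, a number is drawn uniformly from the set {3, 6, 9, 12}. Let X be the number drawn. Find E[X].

E[X | stage 1] = (8+9+12+13)/4 = 21/2.
E[X | stage 2] = (9+11)/2 = 10.
E[X | stage 3] = (3+6+9+12)/4 = 15/2.
By the law of total expectation,
E[X] = (1/3)·(21/2) + (1/3)·(10) + (1/3)·(15/2) = 28/3.

28/3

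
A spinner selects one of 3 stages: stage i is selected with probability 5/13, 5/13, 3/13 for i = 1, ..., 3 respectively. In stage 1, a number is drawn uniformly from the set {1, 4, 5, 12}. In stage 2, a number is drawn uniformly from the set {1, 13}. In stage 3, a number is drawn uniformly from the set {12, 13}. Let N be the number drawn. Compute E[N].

E[N | stage 1] = (1+4+5+12)/4 = 11/2.
E[N | stage 2] = (1+13)/2 = 7.
E[N | stage 3] = (12+13)/2 = 25/2.
By the law of total expectation,
E[N] = (5/13)·(11/2) + (5/13)·(7) + (3/13)·(25/2) = 100/13.

100/13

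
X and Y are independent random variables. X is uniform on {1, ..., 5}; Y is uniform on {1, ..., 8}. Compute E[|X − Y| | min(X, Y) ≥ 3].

35/18

P(min(X, Y) ≥ 3) = 9/20.
Summing |X−Y|·P(x,y) over outcomes with min(X, Y) ≥ 3 gives 7/8.
E[|X − Y| | min(X, Y) ≥ 3] = (7/8) / (9/20) = 35/18.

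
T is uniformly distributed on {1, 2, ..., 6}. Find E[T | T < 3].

Given T < 3, T is equally likely to be any of {1, 2}.
E[T | T < 3] = (1 + 2) / 2 = 3/2.

3/2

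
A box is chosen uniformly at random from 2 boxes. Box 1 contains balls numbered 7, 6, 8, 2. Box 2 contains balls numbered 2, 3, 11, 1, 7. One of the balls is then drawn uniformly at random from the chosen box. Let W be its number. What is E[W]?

E[W | box 1] = (7+6+8+2)/4 = 23/4.
E[W | box 2] = (2+3+11+1+7)/5 = 24/5.
By the law of total expectation,
E[W] = (1/2)·(23/4) + (1/2)·(24/5) = 211/40.

211/40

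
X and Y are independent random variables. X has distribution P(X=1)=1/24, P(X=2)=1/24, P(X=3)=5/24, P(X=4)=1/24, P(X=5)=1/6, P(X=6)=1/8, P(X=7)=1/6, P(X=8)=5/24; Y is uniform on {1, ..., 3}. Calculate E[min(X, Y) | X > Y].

59/31

P(X > Y) = 31/36.
Summing min(X,Y)·P(x,y) over outcomes with X > Y gives 59/36.
E[min(X, Y) | X > Y] = (59/36) / (31/36) = 59/31.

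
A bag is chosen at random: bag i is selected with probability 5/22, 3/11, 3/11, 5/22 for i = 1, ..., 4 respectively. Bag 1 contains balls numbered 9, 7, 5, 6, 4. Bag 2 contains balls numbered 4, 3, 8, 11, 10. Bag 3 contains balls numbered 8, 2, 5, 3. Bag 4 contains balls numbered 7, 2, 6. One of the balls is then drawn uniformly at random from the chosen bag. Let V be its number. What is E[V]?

E[V | bag 1] = (9+7+5+6+4)/5 = 31/5.
E[V | bag 2] = (4+3+8+11+10)/5 = 36/5.
E[V | bag 3] = (8+2+5+3)/4 = 9/2.
E[V | bag 4] = (7+2+6)/3 = 5.
By the law of total expectation,
E[V] = (5/22)·(31/5) + (3/11)·(36/5) + (3/11)·(9/2) + (5/22)·(5) = 631/110.

631/110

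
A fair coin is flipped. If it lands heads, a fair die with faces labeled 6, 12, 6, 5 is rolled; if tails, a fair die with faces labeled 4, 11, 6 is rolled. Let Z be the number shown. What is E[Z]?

E[Z | heads] = (6+12+6+5)/4 = 29/4.
E[Z | tails] = (4+11+6)/3 = 7.
By the law of total expectation,
E[Z] = (1/2)·(29/4) + (1/2)·(7) = 57/8.

57/8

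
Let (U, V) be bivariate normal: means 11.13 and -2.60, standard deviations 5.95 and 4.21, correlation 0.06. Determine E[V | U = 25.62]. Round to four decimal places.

-1.9848

E[V | U=x] = μ_V + ρ(σ_V/σ_U)(x − μ_U) for jointly normal variables.
E[V | U=25.62] = -2.60 + (0.06)·(4.21/5.95)·(25.62 − (11.13)) = -2.60 + (0.042454)·(14.49) = -1.9848.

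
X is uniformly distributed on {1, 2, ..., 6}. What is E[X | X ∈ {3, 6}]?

P(X ∈ {3, 6}) = 1/3.
Σ over the event: 3·1/6 + 6·1/6 = 3/2.
E[X | X ∈ {3, 6}] = (3/2) / (1/3) = 9/2.

9/2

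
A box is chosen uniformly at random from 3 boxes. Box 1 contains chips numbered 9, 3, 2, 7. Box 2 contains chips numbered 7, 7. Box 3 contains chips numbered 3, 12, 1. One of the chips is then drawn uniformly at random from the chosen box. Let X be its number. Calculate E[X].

211/36

E[X | box 1] = (9+3+2+7)/4 = 21/4.
E[X | box 2] = (7+7)/2 = 7.
E[X | box 3] = (3+12+1)/3 = 16/3.
E[X] = (1/3)·(21/4) + (1/3)·(7) + (1/3)·(16/3) = 211/36.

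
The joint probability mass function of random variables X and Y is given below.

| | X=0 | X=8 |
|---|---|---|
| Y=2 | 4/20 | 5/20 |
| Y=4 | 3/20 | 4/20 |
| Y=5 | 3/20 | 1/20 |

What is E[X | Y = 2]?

40/9

P(Y = 2) = 9/20.
Σ X·P over the event = 0·(4/20) + 8·(5/20) = 2.
E[X | Y = 2] = (2) / (9/20) = 40/9.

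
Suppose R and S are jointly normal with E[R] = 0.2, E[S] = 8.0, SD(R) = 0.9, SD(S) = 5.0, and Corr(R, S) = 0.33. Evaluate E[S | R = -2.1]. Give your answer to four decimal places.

The regression of S on R has slope ρ·σ_S/σ_R and passes through (μ_R, μ_S).
E[S | R=-2.1] = 8.0 + (0.33)·(5.0/0.9)·(-2.1 − (0.2)) = 8.0 + (1.83333)·(-2.3) = 3.7833.

3.7833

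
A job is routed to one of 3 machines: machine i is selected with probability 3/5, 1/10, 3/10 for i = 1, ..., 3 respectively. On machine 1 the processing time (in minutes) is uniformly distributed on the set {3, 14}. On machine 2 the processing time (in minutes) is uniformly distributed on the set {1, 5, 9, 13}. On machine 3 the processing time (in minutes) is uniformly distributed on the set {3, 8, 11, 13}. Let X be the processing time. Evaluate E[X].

E[X | machine 1] = (3+14)/2 = 17/2.
E[X | machine 2] = (1+5+9+13)/4 = 7.
E[X | machine 3] = (3+8+11+13)/4 = 35/4.
E[X] = (3/5)·(17/2) + (1/10)·(7) + (3/10)·(35/4) = 337/40.

337/40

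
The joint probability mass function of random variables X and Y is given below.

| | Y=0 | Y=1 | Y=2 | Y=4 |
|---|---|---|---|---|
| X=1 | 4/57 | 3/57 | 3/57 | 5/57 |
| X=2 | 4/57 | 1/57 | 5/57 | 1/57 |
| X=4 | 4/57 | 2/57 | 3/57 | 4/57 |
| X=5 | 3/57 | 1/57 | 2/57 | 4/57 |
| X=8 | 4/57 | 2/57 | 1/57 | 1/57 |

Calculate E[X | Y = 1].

P(Y = 1) = 3/19.
Σ X·P over the event = 1·(3/57) + 2·(1/57) + 4·(2/57) + 5·(1/57) + 8·(2/57) = 34/57.
E[X | Y = 1] = (34/57) / (3/19) = 34/9.

34/9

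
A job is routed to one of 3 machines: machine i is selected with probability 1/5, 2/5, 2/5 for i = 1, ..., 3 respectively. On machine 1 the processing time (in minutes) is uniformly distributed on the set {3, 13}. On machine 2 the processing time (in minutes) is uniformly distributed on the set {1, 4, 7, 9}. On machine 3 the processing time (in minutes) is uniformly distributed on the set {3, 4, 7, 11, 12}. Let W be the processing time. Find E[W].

E[W | machine 1] = (3+13)/2 = 8.
E[W | machine 2] = (1+4+7+9)/4 = 21/4.
E[W | machine 3] = (3+4+7+11+12)/5 = 37/5.
E[W] = (1/5)·(8) + (2/5)·(21/4) + (2/5)·(37/5) = 333/50.

333/50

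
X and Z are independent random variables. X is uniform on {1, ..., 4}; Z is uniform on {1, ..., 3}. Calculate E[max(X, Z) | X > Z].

Outcomes with X > Z: (2,1), (3,1), (3,2), (4,1), (4,2), (4,3), each with probability 1/12.
E[max(X, Z) | X > Z] = (2 + 3 + 3 + 4 + 4 + 4) / 6 = 10/3.

10/3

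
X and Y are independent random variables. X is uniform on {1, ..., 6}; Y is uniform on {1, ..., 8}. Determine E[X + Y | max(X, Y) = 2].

10/3

Outcomes with max(X, Y) = 2: (1,2), (2,1), (2,2), each with probability 1/48.
E[X + Y | max(X, Y) = 2] = (3 + 3 + 4) / 3 = 10/3.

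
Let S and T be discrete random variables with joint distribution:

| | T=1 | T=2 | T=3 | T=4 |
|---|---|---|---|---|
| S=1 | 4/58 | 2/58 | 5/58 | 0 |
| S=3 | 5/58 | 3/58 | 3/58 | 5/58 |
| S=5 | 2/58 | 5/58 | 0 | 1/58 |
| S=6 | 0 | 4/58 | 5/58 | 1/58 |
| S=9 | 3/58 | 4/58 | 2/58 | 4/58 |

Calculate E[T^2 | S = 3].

31/4

P(S = 3) = 8/29.
Σ T^2·P over the event = 1·(5/58) + 4·(3/58) + 9·(3/58) + 16·(5/58) = 62/29.
E[T^2 | S = 3] = (62/29) / (8/29) = 31/4.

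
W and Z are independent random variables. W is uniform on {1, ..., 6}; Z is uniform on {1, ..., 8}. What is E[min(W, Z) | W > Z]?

7/3

P(W > Z) = 5/16.
Summing min(W,Z)·P(x,y) over outcomes with W > Z gives 35/48.
E[min(W, Z) | W > Z] = (35/48) / (5/16) = 7/3.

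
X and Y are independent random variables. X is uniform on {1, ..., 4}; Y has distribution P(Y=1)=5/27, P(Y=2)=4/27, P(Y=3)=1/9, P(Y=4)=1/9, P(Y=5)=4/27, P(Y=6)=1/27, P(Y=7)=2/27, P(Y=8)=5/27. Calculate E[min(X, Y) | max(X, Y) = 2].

P(max(X, Y) = 2) = 13/108.
Summing min(X,Y)·P(x,y) over outcomes with max(X, Y) = 2 gives 17/108.
E[min(X, Y) | max(X, Y) = 2] = (17/108) / (13/108) = 17/13.

17/13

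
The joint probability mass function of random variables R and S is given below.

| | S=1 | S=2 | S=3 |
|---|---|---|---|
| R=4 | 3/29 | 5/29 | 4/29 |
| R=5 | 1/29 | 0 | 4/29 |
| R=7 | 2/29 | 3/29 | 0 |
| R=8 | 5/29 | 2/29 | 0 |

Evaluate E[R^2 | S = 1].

491/11

P(S = 1) = 11/29.
Σ R^2·P over the event = 16·(3/29) + 25·(1/29) + 49·(2/29) + 64·(5/29) = 491/29.
E[R^2 | S = 1] = (491/29) / (11/29) = 491/11.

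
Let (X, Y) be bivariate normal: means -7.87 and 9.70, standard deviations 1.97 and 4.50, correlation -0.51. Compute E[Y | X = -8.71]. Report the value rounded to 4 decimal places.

10.6786

E[Y | X=x] = μ_Y + ρ(σ_Y/σ_X)(x − μ_X) for jointly normal variables.
E[Y | X=-8.71] = 9.70 + (-0.51)·(4.50/1.97)·(-8.71 − (-7.87)) = 9.70 + (-1.165)·(-0.84) = 10.6786.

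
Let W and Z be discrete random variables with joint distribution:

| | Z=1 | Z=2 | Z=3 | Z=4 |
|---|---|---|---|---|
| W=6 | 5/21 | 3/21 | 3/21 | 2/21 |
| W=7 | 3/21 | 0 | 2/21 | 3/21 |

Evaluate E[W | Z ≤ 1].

51/8

P(Z ≤ 1) = 8/21.
Summing W·P(W=x,Z=y) over the conditioning event gives 17/7.
E[W | Z ≤ 1] = (17/7) / (8/21) = 51/8.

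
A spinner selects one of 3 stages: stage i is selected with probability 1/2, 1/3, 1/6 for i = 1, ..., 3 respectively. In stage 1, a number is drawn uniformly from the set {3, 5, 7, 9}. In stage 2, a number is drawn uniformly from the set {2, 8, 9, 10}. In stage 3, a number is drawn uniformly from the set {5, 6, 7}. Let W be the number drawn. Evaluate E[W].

77/12

E[W | stage 1] = (3+5+7+9)/4 = 6.
E[W | stage 2] = (2+8+9+10)/4 = 29/4.
E[W | stage 3] = (5+6+7)/3 = 6.
E[W] = (1/2)·(6) + (1/3)·(29/4) + (1/6)·(6) = 77/12.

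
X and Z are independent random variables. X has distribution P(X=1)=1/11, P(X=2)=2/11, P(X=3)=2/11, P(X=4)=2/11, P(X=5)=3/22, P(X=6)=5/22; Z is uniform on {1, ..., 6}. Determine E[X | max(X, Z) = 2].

9/5

P(max(X, Z) = 2) = 5/66.
Summing X·P(x,y) over outcomes with max(X, Z) = 2 gives 3/22.
E[X | max(X, Z) = 2] = (3/22) / (5/66) = 9/5.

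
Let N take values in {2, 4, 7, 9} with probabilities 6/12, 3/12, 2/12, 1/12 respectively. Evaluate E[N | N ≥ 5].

23/3

P(N ≥ 5) = 1/4.
Σ over the event: 7·1/6 + 9·1/12 = 23/12.
E[N | N ≥ 5] = (23/12) / (1/4) = 23/3.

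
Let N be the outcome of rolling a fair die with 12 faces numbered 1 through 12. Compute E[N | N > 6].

Given N > 6, N is equally likely to be any of {7, 8, 9, 10, 11, 12}.
E[N | N > 6] = (7 + 8 + 9 + 10 + 11 + 12) / 6 = 19/2.

19/2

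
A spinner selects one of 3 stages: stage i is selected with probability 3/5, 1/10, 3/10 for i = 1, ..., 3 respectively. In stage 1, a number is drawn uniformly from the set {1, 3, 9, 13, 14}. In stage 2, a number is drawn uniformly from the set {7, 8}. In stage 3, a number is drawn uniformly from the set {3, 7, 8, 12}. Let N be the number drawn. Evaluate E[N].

E[N | stage 1] = (1+3+9+13+14)/5 = 8.
E[N | stage 2] = (7+8)/2 = 15/2.
E[N | stage 3] = (3+7+8+12)/4 = 15/2.
E[N] = (3/5)·(8) + (1/10)·(15/2) + (3/10)·(15/2) = 39/5.

39/5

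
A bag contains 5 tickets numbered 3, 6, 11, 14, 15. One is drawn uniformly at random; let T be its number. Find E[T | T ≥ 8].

40/3

P(T ≥ 8) = 3/5.
Σ over the event: 11·1/5 + 14·1/5 + 15·1/5 = 8.
E[T | T ≥ 8] = (8) / (3/5) = 40/3.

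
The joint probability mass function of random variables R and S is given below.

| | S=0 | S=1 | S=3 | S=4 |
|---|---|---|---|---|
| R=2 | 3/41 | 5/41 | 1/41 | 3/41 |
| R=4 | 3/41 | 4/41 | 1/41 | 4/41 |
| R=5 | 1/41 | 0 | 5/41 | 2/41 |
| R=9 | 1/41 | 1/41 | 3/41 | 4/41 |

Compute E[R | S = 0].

4

P(S = 0) = 8/41.
Σ R·P over the event = 2·(3/41) + 4·(3/41) + 5·(1/41) + 9·(1/41) = 32/41.
E[R | S = 0] = (32/41) / (8/41) = 4.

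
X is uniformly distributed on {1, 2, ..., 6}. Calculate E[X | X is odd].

3

Given X is odd, X is equally likely to be any of {1, 3, 5}.
E[X | X is odd] = (1 + 3 + 5) / 3 = 3.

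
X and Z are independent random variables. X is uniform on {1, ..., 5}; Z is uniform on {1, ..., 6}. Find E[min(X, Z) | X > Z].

P(X > Z) = 1/3.
Summing min(X,Z)·P(x,y) over outcomes with X > Z gives 2/3.
E[min(X, Z) | X > Z] = (2/3) / (1/3) = 2.

2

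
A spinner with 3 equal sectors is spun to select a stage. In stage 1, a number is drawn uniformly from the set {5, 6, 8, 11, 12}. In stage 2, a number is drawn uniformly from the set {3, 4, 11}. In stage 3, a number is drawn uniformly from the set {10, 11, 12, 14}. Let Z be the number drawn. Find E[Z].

E[Z | stage 1] = (5+6+8+11+12)/5 = 42/5.
E[Z | stage 2] = (3+4+11)/3 = 6.
E[Z | stage 3] = (10+11+12+14)/4 = 47/4.
By the law of total expectation,
E[Z] = (1/3)·(42/5) + (1/3)·(6) + (1/3)·(47/4) = 523/60.

523/60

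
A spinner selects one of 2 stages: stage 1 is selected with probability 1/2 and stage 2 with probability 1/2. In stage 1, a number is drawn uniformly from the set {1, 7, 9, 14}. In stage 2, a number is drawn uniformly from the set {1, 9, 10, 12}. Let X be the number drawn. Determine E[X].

E[X | stage 1] = (1+7+9+14)/4 = 31/4.
E[X | stage 2] = (1+9+10+12)/4 = 8.
E[X] = (1/2)·(31/4) + (1/2)·(8) = 63/8.

63/8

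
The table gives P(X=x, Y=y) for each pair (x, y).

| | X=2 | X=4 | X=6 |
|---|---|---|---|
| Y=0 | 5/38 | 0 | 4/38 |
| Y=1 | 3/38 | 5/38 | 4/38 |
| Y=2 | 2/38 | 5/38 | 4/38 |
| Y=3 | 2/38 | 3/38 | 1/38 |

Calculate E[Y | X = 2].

13/12

P(X = 2) = 6/19.
Σ Y·P over the event = 0·(5/38) + 1·(3/38) + 2·(2/38) + 3·(2/38) = 13/38.
E[Y | X = 2] = (13/38) / (6/19) = 13/12.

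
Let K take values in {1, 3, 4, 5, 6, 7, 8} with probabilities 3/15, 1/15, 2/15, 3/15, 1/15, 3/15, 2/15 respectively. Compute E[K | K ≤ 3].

3/2

P(K ≤ 3) = 4/15.
Σ over the event: 1·1/5 + 3·1/15 = 2/5.
E[K | K ≤ 3] = (2/5) / (4/15) = 3/2.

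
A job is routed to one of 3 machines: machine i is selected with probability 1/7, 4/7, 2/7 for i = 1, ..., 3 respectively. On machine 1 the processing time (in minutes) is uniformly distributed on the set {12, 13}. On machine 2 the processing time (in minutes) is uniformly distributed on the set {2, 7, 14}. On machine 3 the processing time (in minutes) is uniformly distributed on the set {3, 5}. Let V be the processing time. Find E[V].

E[V | machine 1] = (12+13)/2 = 25/2.
E[V | machine 2] = (2+7+14)/3 = 23/3.
E[V | machine 3] = (3+5)/2 = 4.
By the law of total expectation,
E[V] = (1/7)·(25/2) + (4/7)·(23/3) + (2/7)·(4) = 307/42.

307/42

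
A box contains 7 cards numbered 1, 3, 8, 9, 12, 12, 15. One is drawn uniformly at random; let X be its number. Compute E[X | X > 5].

56/5

P(X > 5) = 5/7.
Σ over the event: 8·1/7 + 9·1/7 + 12·2/7 + 15·1/7 = 8.
E[X | X > 5] = (8) / (5/7) = 56/5.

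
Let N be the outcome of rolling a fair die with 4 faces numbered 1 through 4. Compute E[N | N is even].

Given N is even, N is equally likely to be any of {2, 4}.
E[N | N is even] = (2 + 4) / 2 = 3.

3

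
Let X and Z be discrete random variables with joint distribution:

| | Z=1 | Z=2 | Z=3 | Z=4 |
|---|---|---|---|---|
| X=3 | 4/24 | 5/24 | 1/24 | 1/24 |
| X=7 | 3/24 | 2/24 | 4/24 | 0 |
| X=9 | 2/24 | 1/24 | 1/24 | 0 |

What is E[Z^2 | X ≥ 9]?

15/4

P(X ≥ 9) = 1/6.
Σ Z^2·P over the event = 1·(2/24) + 4·(1/24) + 9·(1/24) = 5/8.
E[Z^2 | X ≥ 9] = (5/8) / (1/6) = 15/4.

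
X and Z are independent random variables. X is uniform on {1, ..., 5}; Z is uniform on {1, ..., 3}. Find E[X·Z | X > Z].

Outcomes with X > Z: (2,1), (3,1), (3,2), (4,1), (4,2), (4,3), (5,1), (5,2), (5,3), each with probability 1/15.
E[X·Z | X > Z] = (2 + 3 + 6 + 4 + 8 + 12 + 5 + 10 + 15) / 9 = 65/9.

65/9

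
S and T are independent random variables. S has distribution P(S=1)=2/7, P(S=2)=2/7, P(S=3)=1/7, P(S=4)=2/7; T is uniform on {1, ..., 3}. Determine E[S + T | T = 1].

24/7

P(T = 1) = 1/3.
Summing (S+T)·P(x,y) over outcomes with T = 1 gives 8/7.
E[S + T | T = 1] = (8/7) / (1/3) = 24/7.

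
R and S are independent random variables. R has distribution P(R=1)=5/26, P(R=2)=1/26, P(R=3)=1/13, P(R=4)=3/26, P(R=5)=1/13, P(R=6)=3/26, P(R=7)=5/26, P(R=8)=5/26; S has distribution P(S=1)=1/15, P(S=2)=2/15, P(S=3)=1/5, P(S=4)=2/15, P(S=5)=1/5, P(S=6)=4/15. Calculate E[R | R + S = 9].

P(R + S = 9) = 3/26.
Summing R·P(x,y) over outcomes with R + S = 9 gives 122/195.
E[R | R + S = 9] = (122/195) / (3/26) = 244/45.

244/45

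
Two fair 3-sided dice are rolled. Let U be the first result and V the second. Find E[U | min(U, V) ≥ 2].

P(min(U, V) ≥ 2) = 4/9.
Summing U·P(x,y) over outcomes with min(U, V) ≥ 2 gives 10/9.
E[U | min(U, V) ≥ 2] = (10/9) / (4/9) = 5/2.

5/2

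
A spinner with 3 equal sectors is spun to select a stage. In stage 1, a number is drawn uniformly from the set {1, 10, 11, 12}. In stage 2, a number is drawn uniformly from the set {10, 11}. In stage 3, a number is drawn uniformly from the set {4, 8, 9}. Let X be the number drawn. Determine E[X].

26/3

E[X | stage 1] = (1+10+11+12)/4 = 17/2.
E[X | stage 2] = (10+11)/2 = 21/2.
E[X | stage 3] = (4+8+9)/3 = 7.
By the law of total expectation,
E[X] = (1/3)·(17/2) + (1/3)·(21/2) + (1/3)·(7) = 26/3.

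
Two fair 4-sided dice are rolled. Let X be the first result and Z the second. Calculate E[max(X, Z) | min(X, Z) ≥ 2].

Outcomes with min(X, Z) ≥ 2: (2,2), (2,3), (2,4), (3,2), (3,3), (3,4), (4,2), (4,3), (4,4), each with probability 1/16.
E[max(X, Z) | min(X, Z) ≥ 2] = (2 + 3 + 4 + 3 + 3 + 4 + 4 + 4 + 4) / 9 = 31/9.

31/9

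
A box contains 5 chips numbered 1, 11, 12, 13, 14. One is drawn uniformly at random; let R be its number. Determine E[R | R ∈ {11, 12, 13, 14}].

P(R ∈ {11, 12, 13, 14}) = 4/5.
Σ over the event: 11·1/5 + 12·1/5 + 13·1/5 + 14·1/5 = 10.
E[R | R ∈ {11, 12, 13, 14}] = (10) / (4/5) = 25/2.

25/2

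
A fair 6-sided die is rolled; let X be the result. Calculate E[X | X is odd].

3

Given X is odd, X is equally likely to be any of {1, 3, 5}.
E[X | X is odd] = (1 + 3 + 5) / 3 = 3.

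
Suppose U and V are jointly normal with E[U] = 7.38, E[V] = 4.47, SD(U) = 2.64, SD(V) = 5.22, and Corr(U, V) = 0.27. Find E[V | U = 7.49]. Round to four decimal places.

For a bivariate normal, E[V | U=x] = μ_V + ρ·(σ_V/σ_U)·(x − μ_U).
E[V | U=7.49] = 4.47 + (0.27)·(5.22/2.64)·(7.49 − (7.38)) = 4.47 + (0.53386)·(0.11) = 4.5287.

4.5287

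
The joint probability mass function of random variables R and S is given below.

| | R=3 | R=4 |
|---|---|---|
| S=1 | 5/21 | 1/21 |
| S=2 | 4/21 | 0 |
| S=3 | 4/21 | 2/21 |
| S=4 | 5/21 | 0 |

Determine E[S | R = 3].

P(R = 3) = 6/7.
Summing S·P(R=x,S=y) over the conditioning event gives 15/7.
E[S | R = 3] = (15/7) / (6/7) = 5/2.

5/2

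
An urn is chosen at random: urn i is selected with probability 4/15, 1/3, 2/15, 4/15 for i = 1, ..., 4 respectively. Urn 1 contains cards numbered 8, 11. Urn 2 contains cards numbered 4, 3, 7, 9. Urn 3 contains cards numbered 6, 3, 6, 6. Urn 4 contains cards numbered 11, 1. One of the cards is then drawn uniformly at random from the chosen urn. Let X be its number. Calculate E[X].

E[X | urn 1] = (8+11)/2 = 19/2.
E[X | urn 2] = (4+3+7+9)/4 = 23/4.
E[X | urn 3] = (6+3+6+6)/4 = 21/4.
E[X | urn 4] = (11+1)/2 = 6.
E[X] = (4/15)·(19/2) + (1/3)·(23/4) + (2/15)·(21/4) + (4/15)·(6) = 27/4.

27/4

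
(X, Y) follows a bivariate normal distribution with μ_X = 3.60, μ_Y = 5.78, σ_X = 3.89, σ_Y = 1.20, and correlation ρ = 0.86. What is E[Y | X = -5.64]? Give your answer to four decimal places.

3.3287

For a bivariate normal, E[Y | X=x] = μ_Y + ρ·(σ_Y/σ_X)·(x − μ_X).
E[Y | X=-5.64] = 5.78 + (0.86)·(1.20/3.89)·(-5.64 − (3.60)) = 5.78 + (0.265296)·(-9.24) = 3.3287.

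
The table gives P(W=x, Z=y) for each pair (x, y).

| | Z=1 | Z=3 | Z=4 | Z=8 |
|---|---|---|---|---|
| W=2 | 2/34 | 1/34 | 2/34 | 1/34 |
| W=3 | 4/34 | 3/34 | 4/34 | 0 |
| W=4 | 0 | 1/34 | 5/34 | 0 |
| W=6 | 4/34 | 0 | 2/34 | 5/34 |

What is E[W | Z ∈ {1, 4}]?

P(Z ∈ {1, 4}) = 23/34.
Σ W·P over the event = 2·(2/34) + 2·(2/34) + 3·(4/34) + 3·(4/34) + 4·(5/34) + 6·(4/34) + 6·(2/34) = 44/17.
E[W | Z ∈ {1, 4}] = (44/17) / (23/34) = 88/23.

88/23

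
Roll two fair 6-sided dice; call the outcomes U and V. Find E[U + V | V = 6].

19/2

Outcomes with V = 6: (1,6), (2,6), (3,6), (4,6), (5,6), (6,6), each with probability 1/36.
E[U + V | V = 6] = (7 + 8 + 9 + 10 + 11 + 12) / 6 = 19/2.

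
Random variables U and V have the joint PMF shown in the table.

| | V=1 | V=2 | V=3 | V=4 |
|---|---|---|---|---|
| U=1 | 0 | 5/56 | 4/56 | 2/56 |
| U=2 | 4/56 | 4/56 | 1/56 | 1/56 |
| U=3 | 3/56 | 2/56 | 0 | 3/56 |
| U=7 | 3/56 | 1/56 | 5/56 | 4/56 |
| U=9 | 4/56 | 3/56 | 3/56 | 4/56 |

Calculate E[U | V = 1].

37/7

P(V = 1) = 1/4.
Σ U·P over the event = 2·(4/56) + 3·(3/56) + 7·(3/56) + 9·(4/56) = 37/28.
E[U | V = 1] = (37/28) / (1/4) = 37/7.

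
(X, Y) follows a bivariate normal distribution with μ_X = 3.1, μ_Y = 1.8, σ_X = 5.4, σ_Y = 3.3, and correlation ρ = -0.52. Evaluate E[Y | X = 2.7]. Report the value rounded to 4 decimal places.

For a bivariate normal, E[Y | X=x] = μ_Y + ρ·(σ_Y/σ_X)·(x − μ_X).
E[Y | X=2.7] = 1.8 + (-0.52)·(3.3/5.4)·(2.7 − (3.1)) = 1.8 + (-0.31778)·(-0.4) = 1.9271.

1.9271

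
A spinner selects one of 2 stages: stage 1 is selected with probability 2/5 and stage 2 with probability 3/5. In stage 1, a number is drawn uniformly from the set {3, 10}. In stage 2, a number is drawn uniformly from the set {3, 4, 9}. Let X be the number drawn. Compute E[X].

29/5

E[X | stage 1] = (3+10)/2 = 13/2.
E[X | stage 2] = (3+4+9)/3 = 16/3.
E[X] = (2/5)·(13/2) + (3/5)·(16/3) = 29/5.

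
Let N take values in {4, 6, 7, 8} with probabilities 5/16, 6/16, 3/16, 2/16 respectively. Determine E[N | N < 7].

56/11

P(N < 7) = 11/16.
Σ over the event: 4·5/16 + 6·3/8 = 7/2.
E[N | N < 7] = (7/2) / (11/16) = 56/11.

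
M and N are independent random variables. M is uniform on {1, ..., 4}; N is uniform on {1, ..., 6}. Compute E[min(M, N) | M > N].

Outcomes with M > N: (2,1), (3,1), (3,2), (4,1), (4,2), (4,3), each with probability 1/24.
E[min(M, N) | M > N] = (1 + 1 + 2 + 1 + 2 + 3) / 6 = 5/3.

5/3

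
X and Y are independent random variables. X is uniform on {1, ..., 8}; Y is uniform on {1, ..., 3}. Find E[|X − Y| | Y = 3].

Outcomes with Y = 3: (1,3), (2,3), (3,3), (4,3), (5,3), (6,3), (7,3), (8,3), each with probability 1/24.
E[|X − Y| | Y = 3] = (2 + 1 + 0 + 1 + 2 + 3 + 4 + 5) / 8 = 9/4.

9/4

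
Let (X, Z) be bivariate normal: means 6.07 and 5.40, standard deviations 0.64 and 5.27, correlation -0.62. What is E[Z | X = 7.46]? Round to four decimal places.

For a bivariate normal, E[Z | X=x] = μ_Z + ρ·(σ_Z/σ_X)·(x − μ_X).
E[Z | X=7.46] = 5.40 + (-0.62)·(5.27/0.64)·(7.46 − (6.07)) = 5.40 + (-5.1053)·(1.39) = -1.6964.

-1.6964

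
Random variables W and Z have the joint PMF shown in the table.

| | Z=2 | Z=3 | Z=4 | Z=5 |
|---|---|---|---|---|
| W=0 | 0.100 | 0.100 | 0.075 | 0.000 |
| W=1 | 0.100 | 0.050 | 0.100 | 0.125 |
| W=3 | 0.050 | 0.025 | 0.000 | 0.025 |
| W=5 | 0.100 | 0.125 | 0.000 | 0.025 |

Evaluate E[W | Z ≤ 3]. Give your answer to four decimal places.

P(Z ≤ 3) = 0.650.
Σ W·P over the event = 0·(0.100) + 0·(0.100) + 1·(0.100) + 1·(0.050) + 3·(0.050) + 3·(0.025) + 5·(0.100) + 5·(0.125) = 1.500.
E[W | Z ≤ 3] = (1.500) / (0.650) = 2.3077.

2.3077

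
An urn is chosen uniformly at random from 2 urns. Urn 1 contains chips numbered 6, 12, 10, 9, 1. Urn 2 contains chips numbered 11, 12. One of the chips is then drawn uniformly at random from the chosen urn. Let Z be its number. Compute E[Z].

191/20

E[Z | urn 1] = (6+12+10+9+1)/5 = 38/5.
E[Z | urn 2] = (11+12)/2 = 23/2.
E[Z] = (1/2)·(38/5) + (1/2)·(23/2) = 191/20.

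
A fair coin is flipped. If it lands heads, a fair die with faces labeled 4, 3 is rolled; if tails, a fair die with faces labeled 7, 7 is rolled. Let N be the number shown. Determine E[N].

E[N | heads] = (4+3)/2 = 7/2.
E[N | tails] = (7+7)/2 = 7.
By the law of total expectation,
E[N] = (1/2)·(7/2) + (1/2)·(7) = 21/4.

21/4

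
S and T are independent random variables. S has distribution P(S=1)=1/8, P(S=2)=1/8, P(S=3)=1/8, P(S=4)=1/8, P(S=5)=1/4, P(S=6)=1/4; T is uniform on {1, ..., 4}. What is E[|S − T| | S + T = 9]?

P(S + T = 9) = 1/8.
Summing |S−T|·P(x,y) over outcomes with S + T = 9 gives 1/4.
E[|S − T| | S + T = 9] = (1/4) / (1/8) = 2.

2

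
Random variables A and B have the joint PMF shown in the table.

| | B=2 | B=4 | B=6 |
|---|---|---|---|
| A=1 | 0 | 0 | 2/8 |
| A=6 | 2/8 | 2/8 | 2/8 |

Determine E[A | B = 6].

7/2

P(B = 6) = 1/2.
Summing A·P(A=x,B=y) over the conditioning event gives 7/4.
E[A | B = 6] = (7/4) / (1/2) = 7/2.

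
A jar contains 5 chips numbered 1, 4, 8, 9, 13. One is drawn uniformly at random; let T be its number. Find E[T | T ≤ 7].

5/2

P(T ≤ 7) = 2/5.
Σ over the event: 1·1/5 + 4·1/5 = 1.
E[T | T ≤ 7] = (1) / (2/5) = 5/2.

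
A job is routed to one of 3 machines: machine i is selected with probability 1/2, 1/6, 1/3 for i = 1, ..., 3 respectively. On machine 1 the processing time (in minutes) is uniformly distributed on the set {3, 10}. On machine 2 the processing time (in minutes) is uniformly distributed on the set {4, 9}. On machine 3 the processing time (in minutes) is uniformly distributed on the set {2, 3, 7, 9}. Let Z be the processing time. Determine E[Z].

E[Z | machine 1] = (3+10)/2 = 13/2.
E[Z | machine 2] = (4+9)/2 = 13/2.
E[Z | machine 3] = (2+3+7+9)/4 = 21/4.
E[Z] = (1/2)·(13/2) + (1/6)·(13/2) + (1/3)·(21/4) = 73/12.

73/12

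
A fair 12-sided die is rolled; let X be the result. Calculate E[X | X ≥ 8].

Given X ≥ 8, X is equally likely to be any of {8, 9, 10, 11, 12}.
E[X | X ≥ 8] = (8 + 9 + 10 + 11 + 12) / 5 = 10.

10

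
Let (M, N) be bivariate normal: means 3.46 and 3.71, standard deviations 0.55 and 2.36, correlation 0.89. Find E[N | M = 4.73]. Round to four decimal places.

8.5600

E[N | M=x] = μ_N + ρ(σ_N/σ_M)(x − μ_M) for jointly normal variables.
E[N | M=4.73] = 3.71 + (0.89)·(2.36/0.55)·(4.73 − (3.46)) = 3.71 + (3.8189)·(1.27) = 8.5600.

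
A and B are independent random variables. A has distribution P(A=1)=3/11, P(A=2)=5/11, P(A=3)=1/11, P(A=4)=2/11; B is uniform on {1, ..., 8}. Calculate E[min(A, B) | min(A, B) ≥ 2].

P(min(A, B) ≥ 2) = 7/11.
Summing min(A,B)·P(x,y) over outcomes with min(A, B) ≥ 2 gives 35/22.
E[min(A, B) | min(A, B) ≥ 2] = (35/22) / (7/11) = 5/2.

5/2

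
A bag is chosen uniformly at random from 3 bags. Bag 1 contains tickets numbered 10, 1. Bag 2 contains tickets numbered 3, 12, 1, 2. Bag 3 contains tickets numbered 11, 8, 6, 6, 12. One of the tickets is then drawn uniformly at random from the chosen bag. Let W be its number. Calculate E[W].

E[W | bag 1] = (10+1)/2 = 11/2.
E[W | bag 2] = (3+12+1+2)/4 = 9/2.
E[W | bag 3] = (11+8+6+6+12)/5 = 43/5.
By the law of total expectation,
E[W] = (1/3)·(11/2) + (1/3)·(9/2) + (1/3)·(43/5) = 31/5.

31/5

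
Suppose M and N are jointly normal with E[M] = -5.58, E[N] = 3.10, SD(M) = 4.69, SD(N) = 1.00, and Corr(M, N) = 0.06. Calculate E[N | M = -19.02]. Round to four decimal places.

2.9281

For a bivariate normal, E[N | M=x] = μ_N + ρ·(σ_N/σ_M)·(x − μ_M).
E[N | M=-19.02] = 3.10 + (0.06)·(1.00/4.69)·(-19.02 − (-5.58)) = 3.10 + (0.012793)·(-13.44) = 2.9281.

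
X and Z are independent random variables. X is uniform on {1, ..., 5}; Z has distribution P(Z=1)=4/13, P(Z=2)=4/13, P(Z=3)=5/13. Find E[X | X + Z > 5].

P(X + Z > 5) = 27/65.
Summing X·P(x,y) over outcomes with X + Z > 5 gives 116/65.
E[X | X + Z > 5] = (116/65) / (27/65) = 116/27.

116/27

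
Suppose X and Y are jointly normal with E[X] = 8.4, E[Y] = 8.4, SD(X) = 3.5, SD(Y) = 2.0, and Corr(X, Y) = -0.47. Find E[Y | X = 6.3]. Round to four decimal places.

The regression of Y on X has slope ρ·σ_Y/σ_X and passes through (μ_X, μ_Y).
E[Y | X=6.3] = 8.4 + (-0.47)·(2.0/3.5)·(6.3 − (8.4)) = 8.4 + (-0.26857)·(-2.1) = 8.9640.

8.9640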